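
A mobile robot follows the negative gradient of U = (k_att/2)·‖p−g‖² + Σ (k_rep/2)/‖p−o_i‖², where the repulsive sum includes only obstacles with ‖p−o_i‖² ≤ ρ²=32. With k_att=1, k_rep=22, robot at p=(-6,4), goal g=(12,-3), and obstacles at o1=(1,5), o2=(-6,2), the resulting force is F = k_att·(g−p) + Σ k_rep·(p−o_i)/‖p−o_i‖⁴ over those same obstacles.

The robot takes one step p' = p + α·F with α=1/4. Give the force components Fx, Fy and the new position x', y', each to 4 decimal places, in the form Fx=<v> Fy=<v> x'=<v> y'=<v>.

F_att = 1·(g−p) = 1·(18,-7) = (18.0000,-7.0000)
o1: d²=50 > ρ²=32 → inactive
o2: d²=4 ≤ ρ²=32; F_rep = 22·(0,2)/4² = (0.0000,2.7500)
F = F_att + ΣF_rep = (18.0000,-4.2500)
p' = p + 1/4·F = (-1.5000,2.9375)

Fx=18.0000 Fy=-4.2500 x'=-1.5000 y'=2.9375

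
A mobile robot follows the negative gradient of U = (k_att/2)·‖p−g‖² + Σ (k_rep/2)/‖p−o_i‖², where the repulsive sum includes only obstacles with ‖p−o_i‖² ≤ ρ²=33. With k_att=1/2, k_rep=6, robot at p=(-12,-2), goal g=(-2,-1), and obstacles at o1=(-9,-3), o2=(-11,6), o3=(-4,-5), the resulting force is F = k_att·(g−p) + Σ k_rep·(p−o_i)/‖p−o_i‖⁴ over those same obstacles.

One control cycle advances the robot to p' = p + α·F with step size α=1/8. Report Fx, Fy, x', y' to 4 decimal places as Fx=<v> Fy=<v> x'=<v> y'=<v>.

F_att = 1/2·(g−p) = 1/2·(10,1) = (5.0000,0.5000)
o1: d²=10 ≤ ρ²=33; F_rep = 6·(-3,1)/10² = (-0.1800,0.0600)
o2: d²=65 > ρ²=33 → inactive
o3: d²=73 > ρ²=33 → inactive
F = F_att + ΣF_rep = (4.8200,0.5600)
p' = p + 1/8·F = (-11.3975,-1.9300)

Fx=4.8200 Fy=0.5600 x'=-11.3975 y'=-1.9300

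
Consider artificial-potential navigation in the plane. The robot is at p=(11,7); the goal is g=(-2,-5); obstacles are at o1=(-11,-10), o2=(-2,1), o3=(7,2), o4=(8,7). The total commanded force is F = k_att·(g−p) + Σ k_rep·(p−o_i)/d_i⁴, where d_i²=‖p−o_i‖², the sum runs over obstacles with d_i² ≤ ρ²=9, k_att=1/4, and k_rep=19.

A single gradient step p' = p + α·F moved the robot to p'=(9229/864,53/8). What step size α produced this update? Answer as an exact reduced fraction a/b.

F_att = 1/4·(g−p) = 1/4·(-13,-12) = (-3.2500,-3.0000)
o1: d²=773 > ρ²=9 → inactive
o2: d²=205 > ρ²=9 → inactive
o3: d²=41 > ρ²=9 → inactive
o4: d²=9 ≤ ρ²=9; F_rep = 19·(3,0)/9² = (0.7037,0.0000)
F = F_att + ΣF_rep = (-2.5463,-3.0000)
Δp = p'−p = (-0.3183,-0.3750); α = Δx/Fx = (-275/864) / (-275/108) = 1/8
check: Δy/Fy = (-3/8) / (-3) = 1/8 ✓

α = 1/8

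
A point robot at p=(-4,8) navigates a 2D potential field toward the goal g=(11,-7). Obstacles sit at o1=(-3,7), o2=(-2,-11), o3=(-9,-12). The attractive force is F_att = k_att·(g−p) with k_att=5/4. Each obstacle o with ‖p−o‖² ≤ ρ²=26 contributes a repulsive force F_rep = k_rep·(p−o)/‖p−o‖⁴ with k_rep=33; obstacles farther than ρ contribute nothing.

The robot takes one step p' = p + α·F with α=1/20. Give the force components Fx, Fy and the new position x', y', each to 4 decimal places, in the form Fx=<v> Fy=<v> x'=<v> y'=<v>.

Fx=10.5000 Fy=-10.5000 x'=-3.4750 y'=7.4750

F_att = 5/4·(g−p) = 5/4·(15,-15) = (18.7500,-18.7500)
o1: d²=2 ≤ ρ²=26; F_rep = 33·(-1,1)/2² = (-8.2500,8.2500)
o2: d²=365 > ρ²=26 → inactive
o3: d²=425 > ρ²=26 → inactive
F = F_att + ΣF_rep = (10.5000,-10.5000)
p' = p + 1/20·F = (-3.4750,7.4750)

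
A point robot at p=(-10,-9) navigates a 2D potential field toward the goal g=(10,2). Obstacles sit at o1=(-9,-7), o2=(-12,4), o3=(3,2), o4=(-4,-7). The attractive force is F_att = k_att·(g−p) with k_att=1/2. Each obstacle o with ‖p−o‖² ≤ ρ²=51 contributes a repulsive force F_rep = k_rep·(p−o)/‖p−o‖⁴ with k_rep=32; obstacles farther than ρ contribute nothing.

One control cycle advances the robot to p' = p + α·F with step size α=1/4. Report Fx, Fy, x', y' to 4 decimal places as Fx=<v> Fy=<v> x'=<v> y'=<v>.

Fx=8.6000 Fy=2.9000 x'=-7.8500 y'=-8.2750

F_att = 1/2·(g−p) = 1/2·(20,11) = (10.0000,5.5000)
o1: d²=5 ≤ ρ²=51; F_rep = 32·(-1,-2)/5² = (-1.2800,-2.5600)
o2: d²=173 > ρ²=51 → inactive
o3: d²=290 > ρ²=51 → inactive
o4: d²=40 ≤ ρ²=51; F_rep = 32·(-6,-2)/40² = (-0.1200,-0.0400)
F = F_att + ΣF_rep = (8.6000,2.9000)
p' = p + 1/4·F = (-7.8500,-8.2750)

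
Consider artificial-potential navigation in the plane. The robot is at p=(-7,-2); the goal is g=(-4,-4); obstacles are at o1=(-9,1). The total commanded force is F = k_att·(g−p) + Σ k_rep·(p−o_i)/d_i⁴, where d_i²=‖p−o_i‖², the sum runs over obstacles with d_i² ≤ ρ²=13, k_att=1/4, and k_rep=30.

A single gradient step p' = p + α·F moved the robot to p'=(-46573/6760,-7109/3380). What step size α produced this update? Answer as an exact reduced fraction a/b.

F_att = 1/4·(g−p) = 1/4·(3,-2) = (0.7500,-0.5000)
o1: d²=13 ≤ ρ²=13; F_rep = 30·(2,-3)/13² = (0.3550,-0.5325)
F = F_att + ΣF_rep = (1.1050,-1.0325)
Δp = p'−p = (0.1105,-0.1033); α = Δx/Fx = (747/6760) / (747/676) = 1/10
check: Δy/Fy = (-349/3380) / (-349/338) = 1/10 ✓

α = 1/10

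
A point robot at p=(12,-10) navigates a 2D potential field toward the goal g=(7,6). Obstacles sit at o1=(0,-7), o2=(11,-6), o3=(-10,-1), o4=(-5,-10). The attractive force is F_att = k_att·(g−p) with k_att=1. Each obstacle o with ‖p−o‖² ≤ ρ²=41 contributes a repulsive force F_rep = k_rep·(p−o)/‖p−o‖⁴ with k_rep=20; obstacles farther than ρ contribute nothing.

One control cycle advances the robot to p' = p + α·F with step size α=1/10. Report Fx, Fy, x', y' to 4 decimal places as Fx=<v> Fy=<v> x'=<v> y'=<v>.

F_att = 1·(g−p) = 1·(-5,16) = (-5.0000,16.0000)
o1: d²=153 > ρ²=41 → inactive
o2: d²=17 ≤ ρ²=41; F_rep = 20·(1,-4)/17² = (0.0692,-0.2768)
o3: d²=565 > ρ²=41 → inactive
o4: d²=289 > ρ²=41 → inactive
F = F_att + ΣF_rep = (-4.9308,15.7232)
p' = p + 1/10·F = (11.5069,-8.4277)

Fx=-4.9308 Fy=15.7232 x'=11.5069 y'=-8.4277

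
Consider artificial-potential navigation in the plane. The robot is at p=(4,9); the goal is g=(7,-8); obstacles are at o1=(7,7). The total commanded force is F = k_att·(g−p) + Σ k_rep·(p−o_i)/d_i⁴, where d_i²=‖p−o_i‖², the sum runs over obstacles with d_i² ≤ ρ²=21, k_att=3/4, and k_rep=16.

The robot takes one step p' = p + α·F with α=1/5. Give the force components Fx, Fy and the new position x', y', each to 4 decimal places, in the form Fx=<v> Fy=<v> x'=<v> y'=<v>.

F_att = 3/4·(g−p) = 3/4·(3,-17) = (2.2500,-12.7500)
o1: d²=13 ≤ ρ²=21; F_rep = 16·(-3,2)/13² = (-0.2840,0.1893)
F = F_att + ΣF_rep = (1.9660,-12.5607)
p' = p + 1/5·F = (4.3932,6.4879)

Fx=1.9660 Fy=-12.5607 x'=4.3932 y'=6.4879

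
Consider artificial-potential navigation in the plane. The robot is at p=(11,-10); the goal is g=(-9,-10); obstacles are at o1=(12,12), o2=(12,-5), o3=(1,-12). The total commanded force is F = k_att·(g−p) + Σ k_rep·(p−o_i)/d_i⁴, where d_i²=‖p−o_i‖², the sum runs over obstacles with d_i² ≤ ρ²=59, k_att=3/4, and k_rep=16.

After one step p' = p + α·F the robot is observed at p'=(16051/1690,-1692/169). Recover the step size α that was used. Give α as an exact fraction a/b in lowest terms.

F_att = 3/4·(g−p) = 3/4·(-20,0) = (-15.0000,0.0000)
o1: d²=485 > ρ²=59 → inactive
o2: d²=26 ≤ ρ²=59; F_rep = 16·(-1,-5)/26² = (-0.0237,-0.1183)
o3: d²=104 > ρ²=59 → inactive
F = F_att + ΣF_rep = (-15.0237,-0.1183)
Δp = p'−p = (-1.5024,-0.0118); α = Δx/Fx = (-2539/1690) / (-2539/169) = 1/10
check: Δy/Fy = (-2/169) / (-20/169) = 1/10 ✓

α = 1/10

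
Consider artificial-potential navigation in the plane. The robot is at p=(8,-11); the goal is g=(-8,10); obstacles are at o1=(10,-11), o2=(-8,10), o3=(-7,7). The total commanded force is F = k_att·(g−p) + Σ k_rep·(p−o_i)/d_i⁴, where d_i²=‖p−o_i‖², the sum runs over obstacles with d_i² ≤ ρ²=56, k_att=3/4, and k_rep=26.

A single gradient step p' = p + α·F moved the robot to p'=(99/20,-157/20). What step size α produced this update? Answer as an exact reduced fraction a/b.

F_att = 3/4·(g−p) = 3/4·(-16,21) = (-12.0000,15.7500)
o1: d²=4 ≤ ρ²=56; F_rep = 26·(-2,0)/4² = (-3.2500,0.0000)
o2: d²=697 > ρ²=56 → inactive
o3: d²=549 > ρ²=56 → inactive
F = F_att + ΣF_rep = (-15.2500,15.7500)
Δp = p'−p = (-3.0500,3.1500); α = Δx/Fx = (-61/20) / (-61/4) = 1/5
check: Δy/Fy = (63/20) / (63/4) = 1/5 ✓

α = 1/5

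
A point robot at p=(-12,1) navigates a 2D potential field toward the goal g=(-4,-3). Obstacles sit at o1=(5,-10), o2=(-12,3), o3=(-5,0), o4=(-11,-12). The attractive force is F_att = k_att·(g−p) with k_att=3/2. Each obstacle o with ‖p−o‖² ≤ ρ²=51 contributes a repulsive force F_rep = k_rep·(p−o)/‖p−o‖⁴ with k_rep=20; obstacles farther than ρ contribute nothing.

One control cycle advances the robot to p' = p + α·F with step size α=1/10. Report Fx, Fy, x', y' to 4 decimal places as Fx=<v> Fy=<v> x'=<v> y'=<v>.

F_att = 3/2·(g−p) = 3/2·(8,-4) = (12.0000,-6.0000)
o1: d²=410 > ρ²=51 → inactive
o2: d²=4 ≤ ρ²=51; F_rep = 20·(0,-2)/4² = (0.0000,-2.5000)
o3: d²=50 ≤ ρ²=51; F_rep = 20·(-7,1)/50² = (-0.0560,0.0080)
o4: d²=170 > ρ²=51 → inactive
F = F_att + ΣF_rep = (11.9440,-8.4920)
p' = p + 1/10·F = (-10.8056,0.1508)

Fx=11.9440 Fy=-8.4920 x'=-10.8056 y'=0.1508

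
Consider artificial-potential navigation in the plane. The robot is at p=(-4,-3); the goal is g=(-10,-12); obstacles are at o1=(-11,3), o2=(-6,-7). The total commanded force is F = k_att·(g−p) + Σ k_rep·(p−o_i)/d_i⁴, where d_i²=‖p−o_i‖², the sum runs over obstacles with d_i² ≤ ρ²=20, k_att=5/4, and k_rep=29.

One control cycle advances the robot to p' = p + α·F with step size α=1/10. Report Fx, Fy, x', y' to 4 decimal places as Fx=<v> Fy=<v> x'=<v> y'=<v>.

Fx=-7.3550 Fy=-10.9600 x'=-4.7355 y'=-4.0960

F_att = 5/4·(g−p) = 5/4·(-6,-9) = (-7.5000,-11.2500)
o1: d²=85 > ρ²=20 → inactive
o2: d²=20 ≤ ρ²=20; F_rep = 29·(2,4)/20² = (0.1450,0.2900)
F = F_att + ΣF_rep = (-7.3550,-10.9600)
p' = p + 1/10·F = (-4.7355,-4.0960)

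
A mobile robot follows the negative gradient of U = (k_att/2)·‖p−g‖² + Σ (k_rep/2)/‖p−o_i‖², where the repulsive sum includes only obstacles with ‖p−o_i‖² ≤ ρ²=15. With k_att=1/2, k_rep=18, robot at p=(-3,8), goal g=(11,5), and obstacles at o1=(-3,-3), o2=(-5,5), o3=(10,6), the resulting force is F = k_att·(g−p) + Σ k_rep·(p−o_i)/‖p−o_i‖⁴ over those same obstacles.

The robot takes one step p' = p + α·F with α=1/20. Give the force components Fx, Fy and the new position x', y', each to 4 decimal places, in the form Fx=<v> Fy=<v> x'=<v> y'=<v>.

F_att = 1/2·(g−p) = 1/2·(14,-3) = (7.0000,-1.5000)
o1: d²=121 > ρ²=15 → inactive
o2: d²=13 ≤ ρ²=15; F_rep = 18·(2,3)/13² = (0.2130,0.3195)
o3: d²=173 > ρ²=15 → inactive
F = F_att + ΣF_rep = (7.2130,-1.1805)
p' = p + 1/20·F = (-2.6393,7.9410)

Fx=7.2130 Fy=-1.1805 x'=-2.6393 y'=7.9410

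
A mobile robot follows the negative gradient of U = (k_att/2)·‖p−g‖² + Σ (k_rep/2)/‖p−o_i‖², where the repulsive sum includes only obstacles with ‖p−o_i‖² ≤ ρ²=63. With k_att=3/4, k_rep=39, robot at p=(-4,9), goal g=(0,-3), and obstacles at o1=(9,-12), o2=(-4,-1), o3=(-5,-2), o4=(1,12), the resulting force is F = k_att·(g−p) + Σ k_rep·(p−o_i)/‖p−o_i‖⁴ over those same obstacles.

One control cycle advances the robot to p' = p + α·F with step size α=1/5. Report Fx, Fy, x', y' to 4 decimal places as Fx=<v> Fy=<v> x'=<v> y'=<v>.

F_att = 3/4·(g−p) = 3/4·(4,-12) = (3.0000,-9.0000)
o1: d²=610 > ρ²=63 → inactive
o2: d²=100 > ρ²=63 → inactive
o3: d²=122 > ρ²=63 → inactive
o4: d²=34 ≤ ρ²=63; F_rep = 39·(-5,-3)/34² = (-0.1687,-0.1012)
F = F_att + ΣF_rep = (2.8313,-9.1012)
p' = p + 1/5·F = (-3.4337,7.1798)

Fx=2.8313 Fy=-9.1012 x'=-3.4337 y'=7.1798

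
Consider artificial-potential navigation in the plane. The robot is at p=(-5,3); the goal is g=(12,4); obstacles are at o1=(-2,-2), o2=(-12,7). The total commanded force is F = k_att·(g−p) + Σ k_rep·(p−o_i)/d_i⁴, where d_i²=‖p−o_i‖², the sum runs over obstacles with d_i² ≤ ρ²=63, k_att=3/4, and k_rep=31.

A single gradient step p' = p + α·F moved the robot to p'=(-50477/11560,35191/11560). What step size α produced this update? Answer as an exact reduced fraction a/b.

F_att = 3/4·(g−p) = 3/4·(17,1) = (12.7500,0.7500)
o1: d²=34 ≤ ρ²=63; F_rep = 31·(-3,5)/34² = (-0.0804,0.1341)
o2: d²=65 > ρ²=63 → inactive
F = F_att + ΣF_rep = (12.6696,0.8841)
Δp = p'−p = (0.6335,0.0442); α = Δx/Fx = (7323/11560) / (7323/578) = 1/20
check: Δy/Fy = (511/11560) / (511/578) = 1/20 ✓

α = 1/20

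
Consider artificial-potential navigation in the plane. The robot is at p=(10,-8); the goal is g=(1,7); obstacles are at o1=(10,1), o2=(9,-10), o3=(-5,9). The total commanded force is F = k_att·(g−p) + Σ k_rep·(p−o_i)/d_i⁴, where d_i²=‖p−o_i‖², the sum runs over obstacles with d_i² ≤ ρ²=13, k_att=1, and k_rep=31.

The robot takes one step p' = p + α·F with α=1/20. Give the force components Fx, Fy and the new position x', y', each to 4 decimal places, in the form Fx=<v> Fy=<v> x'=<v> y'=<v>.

Fx=-7.7600 Fy=17.4800 x'=9.6120 y'=-7.1260

F_att = 1·(g−p) = 1·(-9,15) = (-9.0000,15.0000)
o1: d²=81 > ρ²=13 → inactive
o2: d²=5 ≤ ρ²=13; F_rep = 31·(1,2)/5² = (1.2400,2.4800)
o3: d²=514 > ρ²=13 → inactive
F = F_att + ΣF_rep = (-7.7600,17.4800)
p' = p + 1/20·F = (9.6120,-7.1260)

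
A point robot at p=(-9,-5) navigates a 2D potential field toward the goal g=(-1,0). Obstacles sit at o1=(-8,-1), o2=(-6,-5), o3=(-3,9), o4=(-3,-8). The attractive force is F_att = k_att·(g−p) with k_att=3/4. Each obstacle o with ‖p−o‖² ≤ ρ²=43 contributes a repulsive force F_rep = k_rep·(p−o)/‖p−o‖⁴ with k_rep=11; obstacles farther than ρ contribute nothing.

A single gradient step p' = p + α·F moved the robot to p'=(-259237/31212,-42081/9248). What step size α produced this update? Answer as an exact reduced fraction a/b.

α = 1/8

F_att = 3/4·(g−p) = 3/4·(8,5) = (6.0000,3.7500)
o1: d²=17 ≤ ρ²=43; F_rep = 11·(-1,-4)/17² = (-0.0381,-0.1522)
o2: d²=9 ≤ ρ²=43; F_rep = 11·(-3,0)/9² = (-0.4074,0.0000)
o3: d²=232 > ρ²=43 → inactive
o4: d²=45 > ρ²=43 → inactive
F = F_att + ΣF_rep = (5.5545,3.5978)
Δp = p'−p = (0.6943,0.4497); α = Δx/Fx = (21671/31212) / (43342/7803) = 1/8
check: Δy/Fy = (4159/9248) / (4159/1156) = 1/8 ✓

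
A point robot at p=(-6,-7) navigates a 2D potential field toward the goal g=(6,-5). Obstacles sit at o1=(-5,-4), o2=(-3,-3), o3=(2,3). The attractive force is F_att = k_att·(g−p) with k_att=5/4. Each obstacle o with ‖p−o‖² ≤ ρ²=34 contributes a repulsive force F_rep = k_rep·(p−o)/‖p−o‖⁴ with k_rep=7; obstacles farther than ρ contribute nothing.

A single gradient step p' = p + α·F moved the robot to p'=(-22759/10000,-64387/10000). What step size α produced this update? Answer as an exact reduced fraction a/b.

α = 1/4

F_att = 5/4·(g−p) = 5/4·(12,2) = (15.0000,2.5000)
o1: d²=10 ≤ ρ²=34; F_rep = 7·(-1,-3)/10² = (-0.0700,-0.2100)
o2: d²=25 ≤ ρ²=34; F_rep = 7·(-3,-4)/25² = (-0.0336,-0.0448)
o3: d²=164 > ρ²=34 → inactive
F = F_att + ΣF_rep = (14.8964,2.2452)
Δp = p'−p = (3.7241,0.5613); α = Δx/Fx = (37241/10000) / (37241/2500) = 1/4
check: Δy/Fy = (5613/10000) / (5613/2500) = 1/4 ✓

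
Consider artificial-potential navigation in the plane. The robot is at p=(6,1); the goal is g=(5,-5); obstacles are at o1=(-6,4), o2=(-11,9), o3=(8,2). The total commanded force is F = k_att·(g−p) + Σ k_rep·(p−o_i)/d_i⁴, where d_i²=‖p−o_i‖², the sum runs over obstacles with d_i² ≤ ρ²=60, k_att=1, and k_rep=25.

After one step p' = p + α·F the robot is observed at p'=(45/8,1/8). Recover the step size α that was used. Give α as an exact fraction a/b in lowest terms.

α = 1/8

F_att = 1·(g−p) = 1·(-1,-6) = (-1.0000,-6.0000)
o1: d²=153 > ρ²=60 → inactive
o2: d²=353 > ρ²=60 → inactive
o3: d²=5 ≤ ρ²=60; F_rep = 25·(-2,-1)/5² = (-2.0000,-1.0000)
F = F_att + ΣF_rep = (-3.0000,-7.0000)
Δp = p'−p = (-0.3750,-0.8750); α = Δx/Fx = (-3/8) / (-3) = 1/8
check: Δy/Fy = (-7/8) / (-7) = 1/8 ✓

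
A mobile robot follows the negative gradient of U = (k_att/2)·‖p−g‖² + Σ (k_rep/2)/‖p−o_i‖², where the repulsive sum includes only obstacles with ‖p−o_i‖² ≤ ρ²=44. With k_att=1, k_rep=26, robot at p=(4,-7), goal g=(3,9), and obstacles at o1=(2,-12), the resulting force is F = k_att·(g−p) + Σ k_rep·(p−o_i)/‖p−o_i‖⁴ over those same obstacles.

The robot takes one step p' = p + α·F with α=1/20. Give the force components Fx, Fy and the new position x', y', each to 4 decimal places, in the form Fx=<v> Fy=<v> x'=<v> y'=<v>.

Fx=-0.9382 Fy=16.1546 x'=3.9531 y'=-6.1923

F_att = 1·(g−p) = 1·(-1,16) = (-1.0000,16.0000)
o1: d²=29 ≤ ρ²=44; F_rep = 26·(2,5)/29² = (0.0618,0.1546)
F = F_att + ΣF_rep = (-0.9382,16.1546)
p' = p + 1/20·F = (3.9531,-6.1923)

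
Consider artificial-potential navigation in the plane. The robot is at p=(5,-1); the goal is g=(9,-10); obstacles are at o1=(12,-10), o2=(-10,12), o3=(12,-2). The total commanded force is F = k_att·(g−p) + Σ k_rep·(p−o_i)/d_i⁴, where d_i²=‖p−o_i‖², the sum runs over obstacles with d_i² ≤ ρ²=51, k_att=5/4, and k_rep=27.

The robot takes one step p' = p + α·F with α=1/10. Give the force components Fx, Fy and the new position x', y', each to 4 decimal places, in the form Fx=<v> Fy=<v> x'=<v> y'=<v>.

F_att = 5/4·(g−p) = 5/4·(4,-9) = (5.0000,-11.2500)
o1: d²=130 > ρ²=51 → inactive
o2: d²=394 > ρ²=51 → inactive
o3: d²=50 ≤ ρ²=51; F_rep = 27·(-7,1)/50² = (-0.0756,0.0108)
F = F_att + ΣF_rep = (4.9244,-11.2392)
p' = p + 1/10·F = (5.4924,-2.1239)

Fx=4.9244 Fy=-11.2392 x'=5.4924 y'=-2.1239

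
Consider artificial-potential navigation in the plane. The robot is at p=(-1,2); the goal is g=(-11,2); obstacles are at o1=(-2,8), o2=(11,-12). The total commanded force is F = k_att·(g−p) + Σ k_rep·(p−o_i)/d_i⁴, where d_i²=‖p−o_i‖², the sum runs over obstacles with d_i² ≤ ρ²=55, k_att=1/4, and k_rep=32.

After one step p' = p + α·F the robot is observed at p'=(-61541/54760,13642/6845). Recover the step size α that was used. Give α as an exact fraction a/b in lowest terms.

F_att = 1/4·(g−p) = 1/4·(-10,0) = (-2.5000,0.0000)
o1: d²=37 ≤ ρ²=55; F_rep = 32·(1,-6)/37² = (0.0234,-0.1402)
o2: d²=340 > ρ²=55 → inactive
F = F_att + ΣF_rep = (-2.4766,-0.1402)
Δp = p'−p = (-0.1238,-0.0070); α = Δx/Fx = (-6781/54760) / (-6781/2738) = 1/20
check: Δy/Fy = (-48/6845) / (-192/1369) = 1/20 ✓

α = 1/20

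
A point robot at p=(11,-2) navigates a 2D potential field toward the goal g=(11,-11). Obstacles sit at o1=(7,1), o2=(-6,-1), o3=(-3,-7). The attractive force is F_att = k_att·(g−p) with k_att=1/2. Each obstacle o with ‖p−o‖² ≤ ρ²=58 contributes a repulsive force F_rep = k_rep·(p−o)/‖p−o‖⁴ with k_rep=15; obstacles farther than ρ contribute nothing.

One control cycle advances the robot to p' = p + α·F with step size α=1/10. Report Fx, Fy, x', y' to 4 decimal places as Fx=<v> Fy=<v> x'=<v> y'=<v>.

Fx=0.0960 Fy=-4.5720 x'=11.0096 y'=-2.4572

F_att = 1/2·(g−p) = 1/2·(0,-9) = (0.0000,-4.5000)
o1: d²=25 ≤ ρ²=58; F_rep = 15·(4,-3)/25² = (0.0960,-0.0720)
o2: d²=290 > ρ²=58 → inactive
o3: d²=221 > ρ²=58 → inactive
F = F_att + ΣF_rep = (0.0960,-4.5720)
p' = p + 1/10·F = (11.0096,-2.4572)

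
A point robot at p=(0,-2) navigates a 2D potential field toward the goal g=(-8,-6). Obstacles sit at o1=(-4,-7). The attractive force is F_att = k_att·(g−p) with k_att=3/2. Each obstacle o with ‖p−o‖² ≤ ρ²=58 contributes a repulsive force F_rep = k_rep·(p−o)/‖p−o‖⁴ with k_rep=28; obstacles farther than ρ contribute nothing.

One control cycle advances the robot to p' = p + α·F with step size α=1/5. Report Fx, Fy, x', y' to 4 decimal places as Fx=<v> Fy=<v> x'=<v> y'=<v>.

Fx=-11.9334 Fy=-5.9167 x'=-2.3867 y'=-3.1833

F_att = 3/2·(g−p) = 3/2·(-8,-4) = (-12.0000,-6.0000)
o1: d²=41 ≤ ρ²=58; F_rep = 28·(4,5)/41² = (0.0666,0.0833)
F = F_att + ΣF_rep = (-11.9334,-5.9167)
p' = p + 1/5·F = (-2.3867,-3.1833)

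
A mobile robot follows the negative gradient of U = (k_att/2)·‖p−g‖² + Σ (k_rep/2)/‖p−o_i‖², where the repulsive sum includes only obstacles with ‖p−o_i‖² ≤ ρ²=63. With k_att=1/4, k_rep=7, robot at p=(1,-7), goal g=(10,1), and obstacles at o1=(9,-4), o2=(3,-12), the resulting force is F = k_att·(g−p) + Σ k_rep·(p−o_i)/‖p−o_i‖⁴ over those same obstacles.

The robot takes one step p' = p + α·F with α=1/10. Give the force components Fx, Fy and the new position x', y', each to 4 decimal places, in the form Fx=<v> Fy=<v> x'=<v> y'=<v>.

F_att = 1/4·(g−p) = 1/4·(9,8) = (2.2500,2.0000)
o1: d²=73 > ρ²=63 → inactive
o2: d²=29 ≤ ρ²=63; F_rep = 7·(-2,5)/29² = (-0.0166,0.0416)
F = F_att + ΣF_rep = (2.2334,2.0416)
p' = p + 1/10·F = (1.2233,-6.7958)

Fx=2.2334 Fy=2.0416 x'=1.2233 y'=-6.7958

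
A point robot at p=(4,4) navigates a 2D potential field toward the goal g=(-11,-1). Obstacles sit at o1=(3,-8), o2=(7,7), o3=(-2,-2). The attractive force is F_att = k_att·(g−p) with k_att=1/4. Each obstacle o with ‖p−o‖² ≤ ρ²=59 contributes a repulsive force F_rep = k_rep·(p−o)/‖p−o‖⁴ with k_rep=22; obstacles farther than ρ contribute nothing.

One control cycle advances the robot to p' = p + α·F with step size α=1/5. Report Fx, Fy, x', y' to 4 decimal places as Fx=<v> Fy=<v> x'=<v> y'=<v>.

F_att = 1/4·(g−p) = 1/4·(-15,-5) = (-3.7500,-1.2500)
o1: d²=145 > ρ²=59 → inactive
o2: d²=18 ≤ ρ²=59; F_rep = 22·(-3,-3)/18² = (-0.2037,-0.2037)
o3: d²=72 > ρ²=59 → inactive
F = F_att + ΣF_rep = (-3.9537,-1.4537)
p' = p + 1/5·F = (3.2093,3.7093)

Fx=-3.9537 Fy=-1.4537 x'=3.2093 y'=3.7093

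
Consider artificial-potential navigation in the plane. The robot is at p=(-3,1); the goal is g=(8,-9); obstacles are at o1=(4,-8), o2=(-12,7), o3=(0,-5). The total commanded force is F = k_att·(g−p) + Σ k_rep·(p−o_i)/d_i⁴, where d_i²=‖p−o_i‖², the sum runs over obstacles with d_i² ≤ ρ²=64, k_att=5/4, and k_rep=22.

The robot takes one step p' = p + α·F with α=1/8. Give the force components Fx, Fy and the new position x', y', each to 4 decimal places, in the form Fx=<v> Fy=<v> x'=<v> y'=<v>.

F_att = 5/4·(g−p) = 5/4·(11,-10) = (13.7500,-12.5000)
o1: d²=130 > ρ²=64 → inactive
o2: d²=117 > ρ²=64 → inactive
o3: d²=45 ≤ ρ²=64; F_rep = 22·(-3,6)/45² = (-0.0326,0.0652)
F = F_att + ΣF_rep = (13.7174,-12.4348)
p' = p + 1/8·F = (-1.2853,-0.5544)

Fx=13.7174 Fy=-12.4348 x'=-1.2853 y'=-0.5544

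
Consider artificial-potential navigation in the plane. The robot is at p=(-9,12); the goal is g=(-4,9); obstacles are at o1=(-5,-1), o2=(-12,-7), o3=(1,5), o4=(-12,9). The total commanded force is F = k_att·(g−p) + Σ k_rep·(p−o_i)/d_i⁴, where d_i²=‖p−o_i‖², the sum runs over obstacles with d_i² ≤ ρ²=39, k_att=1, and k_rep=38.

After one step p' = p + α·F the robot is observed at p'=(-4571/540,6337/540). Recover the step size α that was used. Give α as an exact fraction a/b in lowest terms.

α = 1/10

F_att = 1·(g−p) = 1·(5,-3) = (5.0000,-3.0000)
o1: d²=185 > ρ²=39 → inactive
o2: d²=370 > ρ²=39 → inactive
o3: d²=149 > ρ²=39 → inactive
o4: d²=18 ≤ ρ²=39; F_rep = 38·(3,3)/18² = (0.3519,0.3519)
F = F_att + ΣF_rep = (5.3519,-2.6481)
Δp = p'−p = (0.5352,-0.2648); α = Δx/Fx = (289/540) / (289/54) = 1/10
check: Δy/Fy = (-143/540) / (-143/54) = 1/10 ✓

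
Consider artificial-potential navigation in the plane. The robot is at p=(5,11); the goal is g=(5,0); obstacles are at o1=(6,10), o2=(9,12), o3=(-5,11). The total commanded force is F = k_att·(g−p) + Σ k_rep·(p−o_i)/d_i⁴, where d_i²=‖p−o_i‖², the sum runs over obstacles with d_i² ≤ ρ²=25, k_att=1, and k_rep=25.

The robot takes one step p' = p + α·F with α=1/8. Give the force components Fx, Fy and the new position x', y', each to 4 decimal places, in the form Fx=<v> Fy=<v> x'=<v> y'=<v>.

F_att = 1·(g−p) = 1·(0,-11) = (0.0000,-11.0000)
o1: d²=2 ≤ ρ²=25; F_rep = 25·(-1,1)/2² = (-6.2500,6.2500)
o2: d²=17 ≤ ρ²=25; F_rep = 25·(-4,-1)/17² = (-0.3460,-0.0865)
o3: d²=100 > ρ²=25 → inactive
F = F_att + ΣF_rep = (-6.5960,-4.8365)
p' = p + 1/8·F = (4.1755,10.3954)

Fx=-6.5960 Fy=-4.8365 x'=4.1755 y'=10.3954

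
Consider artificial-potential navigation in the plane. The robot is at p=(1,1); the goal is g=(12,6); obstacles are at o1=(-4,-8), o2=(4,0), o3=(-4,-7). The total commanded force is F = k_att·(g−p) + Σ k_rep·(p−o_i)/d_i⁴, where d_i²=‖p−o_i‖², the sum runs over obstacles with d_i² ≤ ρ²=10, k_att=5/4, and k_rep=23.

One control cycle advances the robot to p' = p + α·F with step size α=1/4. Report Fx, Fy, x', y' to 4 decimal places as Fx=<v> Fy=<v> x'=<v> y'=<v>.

Fx=13.0600 Fy=6.4800 x'=4.2650 y'=2.6200

F_att = 5/4·(g−p) = 5/4·(11,5) = (13.7500,6.2500)
o1: d²=106 > ρ²=10 → inactive
o2: d²=10 ≤ ρ²=10; F_rep = 23·(-3,1)/10² = (-0.6900,0.2300)
o3: d²=89 > ρ²=10 → inactive
F = F_att + ΣF_rep = (13.0600,6.4800)
p' = p + 1/4·F = (4.2650,2.6200)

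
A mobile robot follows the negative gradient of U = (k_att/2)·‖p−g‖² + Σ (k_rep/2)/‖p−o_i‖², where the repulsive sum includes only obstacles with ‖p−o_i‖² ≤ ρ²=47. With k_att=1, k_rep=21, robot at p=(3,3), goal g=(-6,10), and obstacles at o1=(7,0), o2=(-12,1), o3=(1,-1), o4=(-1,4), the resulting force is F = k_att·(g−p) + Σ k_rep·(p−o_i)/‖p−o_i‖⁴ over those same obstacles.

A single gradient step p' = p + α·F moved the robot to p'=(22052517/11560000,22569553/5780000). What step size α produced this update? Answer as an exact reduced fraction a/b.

α = 1/8

F_att = 1·(g−p) = 1·(-9,7) = (-9.0000,7.0000)
o1: d²=25 ≤ ρ²=47; F_rep = 21·(-4,3)/25² = (-0.1344,0.1008)
o2: d²=229 > ρ²=47 → inactive
o3: d²=20 ≤ ρ²=47; F_rep = 21·(2,4)/20² = (0.1050,0.2100)
o4: d²=17 ≤ ρ²=47; F_rep = 21·(4,-1)/17² = (0.2907,-0.0727)
F = F_att + ΣF_rep = (-8.7387,7.2381)
Δp = p'−p = (-1.0923,0.9048); α = Δx/Fx = (-12627483/11560000) / (-12627483/1445000) = 1/8
check: Δy/Fy = (5229553/5780000) / (5229553/722500) = 1/8 ✓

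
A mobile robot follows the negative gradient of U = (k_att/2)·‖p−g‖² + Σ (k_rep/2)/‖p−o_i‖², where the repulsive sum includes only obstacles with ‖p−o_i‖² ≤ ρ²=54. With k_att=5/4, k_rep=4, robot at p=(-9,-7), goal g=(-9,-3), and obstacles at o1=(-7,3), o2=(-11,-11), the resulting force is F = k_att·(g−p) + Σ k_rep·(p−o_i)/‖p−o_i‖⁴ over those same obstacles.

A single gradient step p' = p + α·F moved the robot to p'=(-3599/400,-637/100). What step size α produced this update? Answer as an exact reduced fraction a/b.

F_att = 5/4·(g−p) = 5/4·(0,4) = (0.0000,5.0000)
o1: d²=104 > ρ²=54 → inactive
o2: d²=20 ≤ ρ²=54; F_rep = 4·(2,4)/20² = (0.0200,0.0400)
F = F_att + ΣF_rep = (0.0200,5.0400)
Δp = p'−p = (0.0025,0.6300); α = Δx/Fx = (1/400) / (1/50) = 1/8
check: Δy/Fy = (63/100) / (126/25) = 1/8 ✓

α = 1/8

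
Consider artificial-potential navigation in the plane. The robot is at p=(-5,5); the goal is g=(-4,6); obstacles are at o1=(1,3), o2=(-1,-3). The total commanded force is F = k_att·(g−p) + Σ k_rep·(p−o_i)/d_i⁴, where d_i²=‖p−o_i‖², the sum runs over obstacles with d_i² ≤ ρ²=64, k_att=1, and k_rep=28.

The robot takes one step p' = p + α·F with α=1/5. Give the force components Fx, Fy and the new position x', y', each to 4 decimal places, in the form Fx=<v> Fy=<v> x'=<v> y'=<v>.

Fx=0.8950 Fy=1.0350 x'=-4.8210 y'=5.2070

F_att = 1·(g−p) = 1·(1,1) = (1.0000,1.0000)
o1: d²=40 ≤ ρ²=64; F_rep = 28·(-6,2)/40² = (-0.1050,0.0350)
o2: d²=80 > ρ²=64 → inactive
F = F_att + ΣF_rep = (0.8950,1.0350)
p' = p + 1/5·F = (-4.8210,5.2070)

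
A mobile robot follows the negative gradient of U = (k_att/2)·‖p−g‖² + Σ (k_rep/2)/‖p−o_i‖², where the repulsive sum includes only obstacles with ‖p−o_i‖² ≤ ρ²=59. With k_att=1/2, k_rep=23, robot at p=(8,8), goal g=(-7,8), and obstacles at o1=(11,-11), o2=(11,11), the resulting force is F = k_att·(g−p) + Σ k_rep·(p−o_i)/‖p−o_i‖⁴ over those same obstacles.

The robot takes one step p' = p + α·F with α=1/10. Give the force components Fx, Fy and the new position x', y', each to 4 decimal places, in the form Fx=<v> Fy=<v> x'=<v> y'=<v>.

Fx=-7.7130 Fy=-0.2130 x'=7.2287 y'=7.9787

F_att = 1/2·(g−p) = 1/2·(-15,0) = (-7.5000,0.0000)
o1: d²=370 > ρ²=59 → inactive
o2: d²=18 ≤ ρ²=59; F_rep = 23·(-3,-3)/18² = (-0.2130,-0.2130)
F = F_att + ΣF_rep = (-7.7130,-0.2130)
p' = p + 1/10·F = (7.2287,7.9787)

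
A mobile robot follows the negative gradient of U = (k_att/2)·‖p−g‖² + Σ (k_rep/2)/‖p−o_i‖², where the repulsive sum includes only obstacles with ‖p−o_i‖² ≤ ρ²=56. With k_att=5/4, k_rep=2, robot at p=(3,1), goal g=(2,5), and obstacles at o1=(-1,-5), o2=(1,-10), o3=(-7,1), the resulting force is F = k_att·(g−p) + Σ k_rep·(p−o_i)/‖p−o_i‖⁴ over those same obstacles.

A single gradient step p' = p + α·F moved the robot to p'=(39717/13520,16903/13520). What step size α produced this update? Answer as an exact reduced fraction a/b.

α = 1/20

F_att = 5/4·(g−p) = 5/4·(-1,4) = (-1.2500,5.0000)
o1: d²=52 ≤ ρ²=56; F_rep = 2·(4,6)/52² = (0.0030,0.0044)
o2: d²=125 > ρ²=56 → inactive
o3: d²=100 > ρ²=56 → inactive
F = F_att + ΣF_rep = (-1.2470,5.0044)
Δp = p'−p = (-0.0624,0.2502); α = Δx/Fx = (-843/13520) / (-843/676) = 1/20
check: Δy/Fy = (3383/13520) / (3383/676) = 1/20 ✓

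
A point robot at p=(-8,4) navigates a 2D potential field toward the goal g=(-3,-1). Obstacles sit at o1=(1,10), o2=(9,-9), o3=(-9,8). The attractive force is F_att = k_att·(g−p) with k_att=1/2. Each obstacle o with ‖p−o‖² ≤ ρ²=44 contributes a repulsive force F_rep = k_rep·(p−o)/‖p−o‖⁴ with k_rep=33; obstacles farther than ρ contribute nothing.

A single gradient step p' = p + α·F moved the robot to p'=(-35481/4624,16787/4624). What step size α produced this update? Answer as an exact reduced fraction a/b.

F_att = 1/2·(g−p) = 1/2·(5,-5) = (2.5000,-2.5000)
o1: d²=117 > ρ²=44 → inactive
o2: d²=458 > ρ²=44 → inactive
o3: d²=17 ≤ ρ²=44; F_rep = 33·(1,-4)/17² = (0.1142,-0.4567)
F = F_att + ΣF_rep = (2.6142,-2.9567)
Δp = p'−p = (0.3268,-0.3696); α = Δx/Fx = (1511/4624) / (1511/578) = 1/8
check: Δy/Fy = (-1709/4624) / (-1709/578) = 1/8 ✓

α = 1/8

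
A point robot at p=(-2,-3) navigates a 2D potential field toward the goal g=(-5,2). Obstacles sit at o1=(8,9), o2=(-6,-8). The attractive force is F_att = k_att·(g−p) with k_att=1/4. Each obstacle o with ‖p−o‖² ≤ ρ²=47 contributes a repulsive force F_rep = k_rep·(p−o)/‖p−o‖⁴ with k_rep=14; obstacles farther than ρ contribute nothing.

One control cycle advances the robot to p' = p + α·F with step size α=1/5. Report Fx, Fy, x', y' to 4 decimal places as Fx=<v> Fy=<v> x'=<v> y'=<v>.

F_att = 1/4·(g−p) = 1/4·(-3,5) = (-0.7500,1.2500)
o1: d²=244 > ρ²=47 → inactive
o2: d²=41 ≤ ρ²=47; F_rep = 14·(4,5)/41² = (0.0333,0.0416)
F = F_att + ΣF_rep = (-0.7167,1.2916)
p' = p + 1/5·F = (-2.1433,-2.7417)

Fx=-0.7167 Fy=1.2916 x'=-2.1433 y'=-2.7417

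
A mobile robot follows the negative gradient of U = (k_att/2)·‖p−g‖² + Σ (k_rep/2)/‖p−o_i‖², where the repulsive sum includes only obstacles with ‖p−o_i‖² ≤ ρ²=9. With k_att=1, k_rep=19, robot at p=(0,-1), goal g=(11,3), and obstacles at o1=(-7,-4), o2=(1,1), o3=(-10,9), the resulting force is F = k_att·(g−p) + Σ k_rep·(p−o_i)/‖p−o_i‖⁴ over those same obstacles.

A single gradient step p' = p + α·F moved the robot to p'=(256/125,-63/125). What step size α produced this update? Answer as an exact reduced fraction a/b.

α = 1/5

F_att = 1·(g−p) = 1·(11,4) = (11.0000,4.0000)
o1: d²=58 > ρ²=9 → inactive
o2: d²=5 ≤ ρ²=9; F_rep = 19·(-1,-2)/5² = (-0.7600,-1.5200)
o3: d²=200 > ρ²=9 → inactive
F = F_att + ΣF_rep = (10.2400,2.4800)
Δp = p'−p = (2.0480,0.4960); α = Δx/Fx = (256/125) / (256/25) = 1/5
check: Δy/Fy = (62/125) / (62/25) = 1/5 ✓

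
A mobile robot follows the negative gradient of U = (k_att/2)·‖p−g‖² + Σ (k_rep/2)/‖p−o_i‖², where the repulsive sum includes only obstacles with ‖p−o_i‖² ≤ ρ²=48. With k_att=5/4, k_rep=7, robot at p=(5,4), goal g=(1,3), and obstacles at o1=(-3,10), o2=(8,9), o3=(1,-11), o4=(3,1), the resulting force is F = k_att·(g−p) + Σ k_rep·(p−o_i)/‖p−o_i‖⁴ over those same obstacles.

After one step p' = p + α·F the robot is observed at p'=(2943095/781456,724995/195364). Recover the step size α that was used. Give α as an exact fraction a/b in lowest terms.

F_att = 5/4·(g−p) = 5/4·(-4,-1) = (-5.0000,-1.2500)
o1: d²=100 > ρ²=48 → inactive
o2: d²=34 ≤ ρ²=48; F_rep = 7·(-3,-5)/34² = (-0.0182,-0.0303)
o3: d²=241 > ρ²=48 → inactive
o4: d²=13 ≤ ρ²=48; F_rep = 7·(2,3)/13² = (0.0828,0.1243)
F = F_att + ΣF_rep = (-4.9353,-1.1560)
Δp = p'−p = (-1.2338,-0.2890); α = Δx/Fx = (-964185/781456) / (-964185/195364) = 1/4
check: Δy/Fy = (-56461/195364) / (-56461/48841) = 1/4 ✓

α = 1/4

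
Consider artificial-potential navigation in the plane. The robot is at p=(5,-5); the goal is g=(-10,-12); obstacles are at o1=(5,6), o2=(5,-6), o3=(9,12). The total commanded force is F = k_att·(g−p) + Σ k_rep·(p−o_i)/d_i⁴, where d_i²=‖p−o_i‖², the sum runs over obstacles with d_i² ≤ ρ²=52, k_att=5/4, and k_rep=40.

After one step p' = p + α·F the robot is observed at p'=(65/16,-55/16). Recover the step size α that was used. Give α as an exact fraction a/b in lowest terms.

F_att = 5/4·(g−p) = 5/4·(-15,-7) = (-18.7500,-8.7500)
o1: d²=121 > ρ²=52 → inactive
o2: d²=1 ≤ ρ²=52; F_rep = 40·(0,1)/1² = (0.0000,40.0000)
o3: d²=305 > ρ²=52 → inactive
F = F_att + ΣF_rep = (-18.7500,31.2500)
Δp = p'−p = (-0.9375,1.5625); α = Δx/Fx = (-15/16) / (-75/4) = 1/20
check: Δy/Fy = (25/16) / (125/4) = 1/20 ✓

α = 1/20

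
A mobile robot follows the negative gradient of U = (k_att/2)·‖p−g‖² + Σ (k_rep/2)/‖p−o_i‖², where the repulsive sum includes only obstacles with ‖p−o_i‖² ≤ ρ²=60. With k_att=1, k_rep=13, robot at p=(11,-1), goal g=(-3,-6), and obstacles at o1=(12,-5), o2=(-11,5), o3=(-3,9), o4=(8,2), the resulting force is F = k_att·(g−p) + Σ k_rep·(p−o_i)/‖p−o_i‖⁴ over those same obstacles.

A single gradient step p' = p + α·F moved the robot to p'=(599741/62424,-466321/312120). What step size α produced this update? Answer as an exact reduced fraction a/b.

F_att = 1·(g−p) = 1·(-14,-5) = (-14.0000,-5.0000)
o1: d²=17 ≤ ρ²=60; F_rep = 13·(-1,4)/17² = (-0.0450,0.1799)
o2: d²=520 > ρ²=60 → inactive
o3: d²=296 > ρ²=60 → inactive
o4: d²=18 ≤ ρ²=60; F_rep = 13·(3,-3)/18² = (0.1204,-0.1204)
F = F_att + ΣF_rep = (-13.9246,-4.9404)
Δp = p'−p = (-1.3925,-0.4940); α = Δx/Fx = (-86923/62424) / (-434615/31212) = 1/10
check: Δy/Fy = (-154201/312120) / (-154201/31212) = 1/10 ✓

α = 1/10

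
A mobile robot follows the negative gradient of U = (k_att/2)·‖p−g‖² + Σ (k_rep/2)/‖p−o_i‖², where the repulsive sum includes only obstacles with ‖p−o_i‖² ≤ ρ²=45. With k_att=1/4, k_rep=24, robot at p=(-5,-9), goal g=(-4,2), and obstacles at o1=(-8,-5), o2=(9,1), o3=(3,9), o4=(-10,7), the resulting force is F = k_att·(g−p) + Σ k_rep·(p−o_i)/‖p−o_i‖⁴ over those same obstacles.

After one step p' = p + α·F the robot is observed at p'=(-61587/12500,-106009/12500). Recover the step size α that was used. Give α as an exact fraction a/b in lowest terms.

F_att = 1/4·(g−p) = 1/4·(1,11) = (0.2500,2.7500)
o1: d²=25 ≤ ρ²=45; F_rep = 24·(3,-4)/25² = (0.1152,-0.1536)
o2: d²=296 > ρ²=45 → inactive
o3: d²=388 > ρ²=45 → inactive
o4: d²=281 > ρ²=45 → inactive
F = F_att + ΣF_rep = (0.3652,2.5964)
Δp = p'−p = (0.0730,0.5193); α = Δx/Fx = (913/12500) / (913/2500) = 1/5
check: Δy/Fy = (6491/12500) / (6491/2500) = 1/5 ✓

α = 1/5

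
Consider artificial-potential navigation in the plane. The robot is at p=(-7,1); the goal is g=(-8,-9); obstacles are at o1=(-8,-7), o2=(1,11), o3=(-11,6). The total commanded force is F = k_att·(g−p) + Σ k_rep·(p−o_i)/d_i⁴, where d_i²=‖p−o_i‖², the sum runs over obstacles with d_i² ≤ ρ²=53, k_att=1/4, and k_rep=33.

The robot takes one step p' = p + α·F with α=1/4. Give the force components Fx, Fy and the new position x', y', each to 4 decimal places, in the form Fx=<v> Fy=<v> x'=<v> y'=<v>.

Fx=-0.1715 Fy=-2.5982 x'=-7.0429 y'=0.3505

F_att = 1/4·(g−p) = 1/4·(-1,-10) = (-0.2500,-2.5000)
o1: d²=65 > ρ²=53 → inactive
o2: d²=164 > ρ²=53 → inactive
o3: d²=41 ≤ ρ²=53; F_rep = 33·(4,-5)/41² = (0.0785,-0.0982)
F = F_att + ΣF_rep = (-0.1715,-2.5982)
p' = p + 1/4·F = (-7.0429,0.3505)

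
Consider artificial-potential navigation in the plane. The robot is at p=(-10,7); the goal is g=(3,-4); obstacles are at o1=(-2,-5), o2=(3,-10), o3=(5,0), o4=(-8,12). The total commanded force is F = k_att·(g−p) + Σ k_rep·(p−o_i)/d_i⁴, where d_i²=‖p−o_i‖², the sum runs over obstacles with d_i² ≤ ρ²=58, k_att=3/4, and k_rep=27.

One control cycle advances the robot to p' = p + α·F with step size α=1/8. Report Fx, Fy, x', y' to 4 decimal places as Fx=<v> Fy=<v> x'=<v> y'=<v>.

F_att = 3/4·(g−p) = 3/4·(13,-11) = (9.7500,-8.2500)
o1: d²=208 > ρ²=58 → inactive
o2: d²=458 > ρ²=58 → inactive
o3: d²=274 > ρ²=58 → inactive
o4: d²=29 ≤ ρ²=58; F_rep = 27·(-2,-5)/29² = (-0.0642,-0.1605)
F = F_att + ΣF_rep = (9.6858,-8.4105)
p' = p + 1/8·F = (-8.7893,5.9487)

Fx=9.6858 Fy=-8.4105 x'=-8.7893 y'=5.9487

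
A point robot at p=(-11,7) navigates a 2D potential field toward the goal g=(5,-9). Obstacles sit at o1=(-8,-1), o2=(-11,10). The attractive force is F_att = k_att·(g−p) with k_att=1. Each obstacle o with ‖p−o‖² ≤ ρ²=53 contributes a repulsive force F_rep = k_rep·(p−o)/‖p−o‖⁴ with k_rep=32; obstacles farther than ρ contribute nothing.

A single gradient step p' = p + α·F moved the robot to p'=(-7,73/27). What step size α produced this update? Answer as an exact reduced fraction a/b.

α = 1/4

F_att = 1·(g−p) = 1·(16,-16) = (16.0000,-16.0000)
o1: d²=73 > ρ²=53 → inactive
o2: d²=9 ≤ ρ²=53; F_rep = 32·(0,-3)/9² = (0.0000,-1.1852)
F = F_att + ΣF_rep = (16.0000,-17.1852)
Δp = p'−p = (4.0000,-4.2963); α = Δx/Fx = (4) / (16) = 1/4
check: Δy/Fy = (-116/27) / (-464/27) = 1/4 ✓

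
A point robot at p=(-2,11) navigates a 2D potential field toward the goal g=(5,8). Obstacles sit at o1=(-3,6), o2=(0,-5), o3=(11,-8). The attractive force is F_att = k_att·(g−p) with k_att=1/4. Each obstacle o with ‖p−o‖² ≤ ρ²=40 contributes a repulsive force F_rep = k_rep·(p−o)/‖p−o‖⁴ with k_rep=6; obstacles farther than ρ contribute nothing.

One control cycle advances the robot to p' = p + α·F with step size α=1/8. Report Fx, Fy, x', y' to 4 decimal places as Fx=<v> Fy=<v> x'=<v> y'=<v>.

F_att = 1/4·(g−p) = 1/4·(7,-3) = (1.7500,-0.7500)
o1: d²=26 ≤ ρ²=40; F_rep = 6·(1,5)/26² = (0.0089,0.0444)
o2: d²=260 > ρ²=40 → inactive
o3: d²=530 > ρ²=40 → inactive
F = F_att + ΣF_rep = (1.7589,-0.7056)
p' = p + 1/8·F = (-1.7801,10.9118)

Fx=1.7589 Fy=-0.7056 x'=-1.7801 y'=10.9118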